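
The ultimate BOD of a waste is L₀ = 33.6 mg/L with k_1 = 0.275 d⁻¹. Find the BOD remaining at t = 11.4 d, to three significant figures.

L ≈ 1.46 mg/L

L_t = L₀ e^(−k_1 t) = 33.6 × e^(−0.275×11.4) = 33.6 × 0.04350 = 1.462 mg/L.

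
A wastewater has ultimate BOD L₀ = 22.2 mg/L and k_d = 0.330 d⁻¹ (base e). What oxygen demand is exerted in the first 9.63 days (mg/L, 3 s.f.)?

y_t = L₀(1 − e^(−k_d t)) = 22.2 × (1 − e^(−0.330×9.63))
= 22.2 × (1 − 0.04167) = 22.2 × 0.9583 = 21.27 mg/L.

y ≈ 21.3 mg/L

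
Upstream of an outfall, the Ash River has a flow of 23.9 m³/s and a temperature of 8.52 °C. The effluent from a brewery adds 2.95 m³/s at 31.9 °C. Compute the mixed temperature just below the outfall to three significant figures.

11.1 °C

Flow-weighted mixing: C = (Q_r C_r + Q_w C_w)/(Q_r + Q_w)
= (23.9×8.52 + 2.95×31.9)/(23.9 + 2.95) = 297.7/26.85 = 11.09 °C.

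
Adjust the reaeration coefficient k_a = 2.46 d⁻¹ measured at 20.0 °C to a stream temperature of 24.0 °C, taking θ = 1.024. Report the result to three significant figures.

k_a(T₂) = k_a(T₁) · θ^(T₂−T₁) = 2.46 × 1.024^(24.0−20.0)
= 2.46 × 1.024^4.00 = 2.46 × 1.100 = 2.705 d⁻¹.

k_a ≈ 2.70 d⁻¹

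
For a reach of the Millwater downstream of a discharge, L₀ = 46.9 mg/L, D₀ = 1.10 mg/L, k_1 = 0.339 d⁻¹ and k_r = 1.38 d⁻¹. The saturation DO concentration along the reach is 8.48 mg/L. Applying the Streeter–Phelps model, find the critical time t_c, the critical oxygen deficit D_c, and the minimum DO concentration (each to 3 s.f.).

t_c ≈ 1.28 d; D_c ≈ 7.47 mg/L; min DO ≈ 1.01 mg/L

At the critical point dD/dt = 0, so k_1 L₀ e^(−k_1 t) = k_r D. Substituting D(t) from the Streeter–Phelps equation and solving for t gives
t_c = ln[(k_r/k_1)(1 − D₀(k_r−k_1)/(k_1 L₀))] / (k_r−k_1).
Here k_r−k_1 = 1.041 d⁻¹ and 1 − D₀(k_r−k_1)/(k_1 L₀) = 1 − 1.10×1.041/(0.339×46.9) = 0.9280, so
t_c = ln(4.071 × 0.9280) / 1.041 = 1.329 / 1.041 = 1.277 d.
D_c = (k_1/k_r) L₀ e^(−k_1 t_c) = (0.339/1.38) × 46.9 × e^(−0.339×1.277) = 0.2457 × 46.9 × 0.6487 = 7.473 mg/L.
Minimum DO = C_s − D_c = 8.48 − 7.473 = 1.007 mg/L.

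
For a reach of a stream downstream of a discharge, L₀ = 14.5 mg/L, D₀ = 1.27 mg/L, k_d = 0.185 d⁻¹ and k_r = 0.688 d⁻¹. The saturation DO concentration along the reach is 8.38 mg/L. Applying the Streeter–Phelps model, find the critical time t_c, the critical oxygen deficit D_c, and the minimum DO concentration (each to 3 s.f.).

t_c ≈ 2.07 d; D_c ≈ 2.66 mg/L; min DO ≈ 5.72 mg/L

With k_r/k_d = 3.719 and 1 − D₀(k_r−k_d)/(k_d L₀) = 0.7619,
t_c = ln(3.719 × 0.7619) / (0.688 − 0.185) = ln(2.833) / 0.5030 = 1.041/0.5030 = 2.070 d.
D_c = (k_d/k_r) L₀ e^(−k_d t_c) = (0.185/0.688) × 14.5 × e^(−0.185×2.070) = 0.2689 × 14.5 × 0.6818 = 2.658 mg/L.
Minimum DO = C_s − D_c = 8.38 − 2.658 = 5.722 mg/L.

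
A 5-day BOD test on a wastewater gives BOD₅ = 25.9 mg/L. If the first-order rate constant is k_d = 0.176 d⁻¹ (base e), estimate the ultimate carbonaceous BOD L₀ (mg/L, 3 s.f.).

BOD₅ = L₀(1 − e^(−5k_d)) ⇒ L₀ = BOD₅ / (1 − e^(−5×0.176))
= 25.9 / (1 − 0.4148) = 25.9 / 0.5852 = 44.26 mg/L.

L₀ ≈ 44.3 mg/L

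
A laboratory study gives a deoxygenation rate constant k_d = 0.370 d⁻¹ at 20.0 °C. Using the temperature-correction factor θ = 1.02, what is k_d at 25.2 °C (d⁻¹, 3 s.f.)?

k_d(T₂) = k_d(T₁) · θ^(T₂−T₁) = 0.370 × 1.02^(25.2−20.0)
= 0.370 × 1.02^5.20 = 0.370 × 1.108 = 0.4101 d⁻¹.

k_d ≈ 0.410 d⁻¹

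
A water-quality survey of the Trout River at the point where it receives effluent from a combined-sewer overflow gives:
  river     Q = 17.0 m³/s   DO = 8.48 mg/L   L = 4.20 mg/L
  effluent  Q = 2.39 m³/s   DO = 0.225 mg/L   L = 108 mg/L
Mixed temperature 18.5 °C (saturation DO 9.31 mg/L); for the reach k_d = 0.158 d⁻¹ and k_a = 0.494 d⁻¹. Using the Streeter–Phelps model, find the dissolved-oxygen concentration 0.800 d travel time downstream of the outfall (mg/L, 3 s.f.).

DO ≈ 6.41 mg/L

Mixed DO = (17.0×8.48 + 2.39×0.225)/(17.0+2.39) = 144.7/19.39 = 7.462 mg/L.
Mixed L₀ = (17.0×4.20 + 2.39×108)/(19.39) = 329.5/19.39 = 16.99 mg/L.
Initial deficit D₀ = C_s − DO₀ = 9.31 − 7.462 = 1.848 mg/L.
D(0.800) = [0.158×16.99/(0.494−0.158)](e^(−0.158×0.800) − e^(−0.494×0.800)) + 1.848 e^(−0.494×0.800)
= 7.991 × (0.8813 − 0.6735) + 1.848 × 0.6735 = 2.904 mg/L.
DO = 9.31 − 2.904 = 6.406 mg/L.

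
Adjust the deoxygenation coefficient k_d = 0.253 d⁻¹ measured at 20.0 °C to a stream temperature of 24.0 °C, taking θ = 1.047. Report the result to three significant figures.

k_d ≈ 0.304 d⁻¹

k_d(T₂) = k_d(T₁) · θ^(T₂−T₁) = 0.253 × 1.047^(24.0−20.0)
= 0.253 × 1.047^4.00 = 0.253 × 1.202 = 0.3040 d⁻¹.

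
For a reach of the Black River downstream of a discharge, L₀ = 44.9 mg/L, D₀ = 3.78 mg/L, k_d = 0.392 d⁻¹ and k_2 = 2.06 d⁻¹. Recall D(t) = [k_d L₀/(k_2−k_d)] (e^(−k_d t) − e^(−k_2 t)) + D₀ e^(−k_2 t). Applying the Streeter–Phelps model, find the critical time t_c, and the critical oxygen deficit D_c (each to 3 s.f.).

t_c ≈ 0.729 d; D_c ≈ 6.42 mg/L

At the critical point dD/dt = 0, so k_d L₀ e^(−k_d t) = k_2 D. Substituting D(t) from the Streeter–Phelps equation and solving for t gives
t_c = ln[(k_2/k_d)(1 − D₀(k_2−k_d)/(k_d L₀))] / (k_2−k_d).
Here k_2−k_d = 1.668 d⁻¹ and 1 − D₀(k_2−k_d)/(k_d L₀) = 1 − 3.78×1.668/(0.392×44.9) = 0.6418, so
t_c = ln(5.255 × 0.6418) / 1.668 = 1.216 / 1.668 = 0.7288 d.
L(t_c) = L₀ e^(−k_d t_c) = 44.9 × 0.7515 = 33.74 mg/L, and at the critical point k_2 D_c = k_d L, so D_c = (0.392/2.06) × 33.74 = 6.421 mg/L.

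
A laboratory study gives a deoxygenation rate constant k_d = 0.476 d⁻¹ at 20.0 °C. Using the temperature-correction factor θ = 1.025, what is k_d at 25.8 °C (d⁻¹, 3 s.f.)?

k_d ≈ 0.549 d⁻¹

k_d(T₂) = k_d(T₁) · θ^(T₂−T₁) = 0.476 × 1.025^(25.8−20.0)
= 0.476 × 1.025^5.80 = 0.476 × 1.154 = 0.5493 d⁻¹.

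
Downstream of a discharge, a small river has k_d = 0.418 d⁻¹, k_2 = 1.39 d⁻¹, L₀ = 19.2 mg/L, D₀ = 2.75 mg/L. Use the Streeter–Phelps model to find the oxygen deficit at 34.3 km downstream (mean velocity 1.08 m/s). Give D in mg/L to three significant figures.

D ≈ 3.78 mg/L

Travel time t = x/v = 34.3 km / (1.08 m/s) = 34300 m / 1.08 m/s = 31760 s = 0.3676 d.
k_d L₀/(k_2−k_d) = 0.418×19.2/(1.39−0.418) = 8.026/0.9720 = 8.257 mg/L.
e^(−k_d t) = e^(−0.418×0.3676) = 0.8576; e^(−k_2 t) = e^(−1.39×0.3676) = 0.5999.
D = 8.257 × (0.8576 − 0.5999) + 2.75 × 0.5999 = 2.127 + 1.650 = 3.777 mg/L.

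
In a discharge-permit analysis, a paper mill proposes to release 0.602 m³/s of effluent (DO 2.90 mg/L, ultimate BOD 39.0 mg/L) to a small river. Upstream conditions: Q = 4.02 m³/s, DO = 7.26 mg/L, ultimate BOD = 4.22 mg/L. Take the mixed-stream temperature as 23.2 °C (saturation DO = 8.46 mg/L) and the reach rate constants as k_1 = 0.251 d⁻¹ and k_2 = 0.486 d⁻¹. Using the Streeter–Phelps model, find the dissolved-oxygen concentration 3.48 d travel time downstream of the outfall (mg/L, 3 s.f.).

Mixed DO = (4.02×7.26 + 0.602×2.90)/(4.02+0.602) = 30.93/4.622 = 6.692 mg/L.
Mixed L₀ = (4.02×4.22 + 0.602×39.0)/(4.622) = 40.44/4.622 = 8.750 mg/L.
Initial deficit D₀ = C_s − DO₀ = 8.46 − 6.692 = 1.768 mg/L.
D(3.48) = [0.251×8.750/(0.486−0.251)](e^(−0.251×3.48) − e^(−0.486×3.48)) + 1.768 e^(−0.486×3.48)
= 9.346 × (0.4175 − 0.1843) + 1.768 × 0.1843 = 2.505 mg/L.
DO = 8.46 − 2.505 = 5.955 mg/L.

DO ≈ 5.95 mg/L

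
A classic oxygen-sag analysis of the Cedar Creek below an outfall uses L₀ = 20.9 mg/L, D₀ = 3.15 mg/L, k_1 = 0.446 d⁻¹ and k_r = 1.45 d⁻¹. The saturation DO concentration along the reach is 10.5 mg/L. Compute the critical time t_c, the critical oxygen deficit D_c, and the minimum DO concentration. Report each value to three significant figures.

t_c ≈ 0.762 d; D_c ≈ 4.58 mg/L; min DO ≈ 5.92 mg/L

t_c = [1/(k_r−k_1)] ln[(k_r/k_1)(1 − D₀(k_r−k_1)/(k_1 L₀))]
= [1/(1.45−0.446)] ln[(1.45/0.446)(1 − 3.15×1.004/(0.446×20.9))]
= (1/1.004) ln[3.251 × 0.6607] = 0.9960 × ln(2.148) = 0.9960 × 0.7646 = 0.7615 d.
L(t_c) = L₀ e^(−k_1 t_c) = 20.9 × 0.7120 = 14.88 mg/L, and at the critical point k_r D_c = k_1 L, so D_c = (0.446/1.45) × 14.88 = 4.577 mg/L.
Minimum DO = C_s − D_c = 10.5 − 4.577 = 5.923 mg/L.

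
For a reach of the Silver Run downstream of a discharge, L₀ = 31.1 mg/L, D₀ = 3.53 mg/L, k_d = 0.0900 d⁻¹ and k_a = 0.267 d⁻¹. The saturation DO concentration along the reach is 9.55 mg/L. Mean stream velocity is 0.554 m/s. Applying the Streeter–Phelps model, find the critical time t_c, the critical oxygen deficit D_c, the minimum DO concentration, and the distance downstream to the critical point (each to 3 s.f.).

With k_a/k_d = 2.967 and 1 − D₀(k_a−k_d)/(k_d L₀) = 0.7768,
t_c = ln(2.967 × 0.7768) / (0.267 − 0.0900) = ln(2.304) / 0.1770 = 0.8348/0.1770 = 4.717 d.
L(t_c) = L₀ e^(−k_d t_c) = 31.1 × 0.6541 = 20.34 mg/L, and at the critical point k_a D_c = k_d L, so D_c = (0.0900/0.267) × 20.34 = 6.857 mg/L.
Minimum DO = C_s − D_c = 9.55 − 6.857 = 2.693 mg/L.
x_c = v t_c = 0.554 m/s × 4.717 d × 86400 s/d = 225800 m ≈ 226 km.

t_c ≈ 4.72 d; D_c ≈ 6.86 mg/L; min DO ≈ 2.69 mg/L; x_c ≈ 226 km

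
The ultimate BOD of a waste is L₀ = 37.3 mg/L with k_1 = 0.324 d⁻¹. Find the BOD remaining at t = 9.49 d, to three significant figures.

L ≈ 1.72 mg/L

L_t = L₀ e^(−k_1 t) = 37.3 × e^(−0.324×9.49) = 37.3 × 0.04620 = 1.723 mg/L.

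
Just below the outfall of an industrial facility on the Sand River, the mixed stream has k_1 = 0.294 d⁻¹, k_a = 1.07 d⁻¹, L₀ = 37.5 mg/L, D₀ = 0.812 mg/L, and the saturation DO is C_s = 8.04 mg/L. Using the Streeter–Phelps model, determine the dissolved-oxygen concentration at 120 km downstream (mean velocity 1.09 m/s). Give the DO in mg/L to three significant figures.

DO ≈ 1.70 mg/L

Travel time t = x/v = 120 km / (1.09 m/s) = 120000 m / 1.09 m/s = 110100 s = 1.274 d.
k_1 L₀/(k_a−k_1) = 0.294×37.5/(1.07−0.294) = 11.02/0.7760 = 14.21 mg/L.
e^(−k_1 t) = e^(−0.294×1.274) = 0.6876; e^(−k_a t) = e^(−1.07×1.274) = 0.2558.
D = 14.21 × (0.6876 − 0.2558) + 0.812 × 0.2558 = 6.134 + 0.2077 = 6.342 mg/L.
DO = C_s − D = 8.04 − 6.342 = 1.698 mg/L.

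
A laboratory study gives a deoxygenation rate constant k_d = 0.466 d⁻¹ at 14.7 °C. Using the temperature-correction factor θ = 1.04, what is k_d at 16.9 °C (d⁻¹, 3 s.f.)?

k_d(T₂) = k_d(T₁) · θ^(T₂−T₁) = 0.466 × 1.04^(16.9−14.7)
= 0.466 × 1.04^2.20 = 0.466 × 1.090 = 0.5080 d⁻¹.

k_d ≈ 0.508 d⁻¹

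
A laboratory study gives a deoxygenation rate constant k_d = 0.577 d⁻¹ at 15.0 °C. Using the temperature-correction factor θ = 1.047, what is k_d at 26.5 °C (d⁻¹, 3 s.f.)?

k_d ≈ 0.979 d⁻¹

k_d(T₂) = k_d(T₁) · θ^(T₂−T₁) = 0.577 × 1.047^(26.5−15.0)
= 0.577 × 1.047^11.5 = 0.577 × 1.696 = 0.9785 d⁻¹.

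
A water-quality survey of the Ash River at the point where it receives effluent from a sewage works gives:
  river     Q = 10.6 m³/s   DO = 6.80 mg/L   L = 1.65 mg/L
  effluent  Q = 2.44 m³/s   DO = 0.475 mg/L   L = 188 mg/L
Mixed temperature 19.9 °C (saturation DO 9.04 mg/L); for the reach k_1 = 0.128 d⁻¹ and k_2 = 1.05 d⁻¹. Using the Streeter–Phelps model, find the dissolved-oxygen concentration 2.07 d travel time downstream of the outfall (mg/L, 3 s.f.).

Mixed DO = (10.6×6.80 + 2.44×0.475)/(10.6+2.44) = 73.24/13.04 = 5.616 mg/L.
Mixed L₀ = (10.6×1.65 + 2.44×188)/(13.04) = 476.2/13.04 = 36.52 mg/L.
Initial deficit D₀ = C_s − DO₀ = 9.04 − 5.616 = 3.424 mg/L.
D(2.07) = [0.128×36.52/(1.05−0.128)](e^(−0.128×2.07) − e^(−1.05×2.07)) + 3.424 e^(−1.05×2.07)
= 5.070 × (0.7672 − 0.1138) + 3.424 × 0.1138 = 3.702 mg/L.
DO = 9.04 − 3.702 = 5.338 mg/L.

DO ≈ 5.34 mg/L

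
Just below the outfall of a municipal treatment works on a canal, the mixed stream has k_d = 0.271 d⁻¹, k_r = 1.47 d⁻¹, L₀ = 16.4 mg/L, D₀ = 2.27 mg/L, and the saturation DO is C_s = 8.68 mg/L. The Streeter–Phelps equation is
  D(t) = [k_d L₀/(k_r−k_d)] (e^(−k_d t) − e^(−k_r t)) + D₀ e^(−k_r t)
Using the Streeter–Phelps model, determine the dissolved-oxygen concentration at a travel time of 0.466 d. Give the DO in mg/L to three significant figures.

k_d L₀/(k_r−k_d) = 0.271×16.4/(1.47−0.271) = 4.444/1.199 = 3.707 mg/L.
e^(−k_d t) = e^(−0.271×0.4660) = 0.8814; e^(−k_r t) = e^(−1.47×0.4660) = 0.5041.
D = 3.707 × (0.8814 − 0.5041) + 2.27 × 0.5041 = 1.398 + 1.144 = 2.543 mg/L.
DO = C_s − D = 8.68 − 2.543 = 6.137 mg/L.

DO ≈ 6.14 mg/L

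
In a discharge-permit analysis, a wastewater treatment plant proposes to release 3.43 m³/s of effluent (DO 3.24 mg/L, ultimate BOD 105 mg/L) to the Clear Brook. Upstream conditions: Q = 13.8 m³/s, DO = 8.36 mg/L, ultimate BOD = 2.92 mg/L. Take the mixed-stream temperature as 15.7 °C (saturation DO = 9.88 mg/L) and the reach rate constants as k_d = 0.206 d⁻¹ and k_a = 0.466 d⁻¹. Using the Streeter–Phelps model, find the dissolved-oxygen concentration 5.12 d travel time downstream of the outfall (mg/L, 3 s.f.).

DO ≈ 4.93 mg/L

Mixed DO = (13.8×8.36 + 3.43×3.24)/(13.8+3.43) = 126.5/17.23 = 7.341 mg/L.
Mixed L₀ = (13.8×2.92 + 3.43×105)/(17.23) = 400.4/17.23 = 23.24 mg/L.
Initial deficit D₀ = C_s − DO₀ = 9.88 − 7.341 = 2.539 mg/L.
D(5.12) = [0.206×23.24/(0.466−0.206)](e^(−0.206×5.12) − e^(−0.466×5.12)) + 2.539 e^(−0.466×5.12)
= 18.41 × (0.3483 − 0.09200) + 2.539 × 0.09200 = 4.953 mg/L.
DO = 9.88 − 4.953 = 4.927 mg/L.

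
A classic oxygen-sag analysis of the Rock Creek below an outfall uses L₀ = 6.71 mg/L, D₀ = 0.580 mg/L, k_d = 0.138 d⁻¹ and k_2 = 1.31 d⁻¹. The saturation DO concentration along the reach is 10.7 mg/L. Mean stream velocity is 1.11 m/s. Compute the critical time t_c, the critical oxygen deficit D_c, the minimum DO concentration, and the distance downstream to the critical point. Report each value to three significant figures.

With k_2/k_d = 9.493 and 1 − D₀(k_2−k_d)/(k_d L₀) = 0.2659,
t_c = ln(9.493 × 0.2659) / (1.31 − 0.138) = ln(2.524) / 1.172 = 0.9259/1.172 = 0.7900 d.
L(t_c) = L₀ e^(−k_d t_c) = 6.71 × 0.8967 = 6.017 mg/L, and at the critical point k_2 D_c = k_d L, so D_c = (0.138/1.31) × 6.017 = 0.6338 mg/L.
Minimum DO = C_s − D_c = 10.7 − 0.6338 = 10.07 mg/L.
x_c = v t_c = 1.11 m/s × 0.7900 d × 86400 s/d = 75770 m ≈ 75.8 km.

t_c ≈ 0.790 d; D_c ≈ 0.634 mg/L; min DO ≈ 10.1 mg/L; x_c ≈ 75.8 km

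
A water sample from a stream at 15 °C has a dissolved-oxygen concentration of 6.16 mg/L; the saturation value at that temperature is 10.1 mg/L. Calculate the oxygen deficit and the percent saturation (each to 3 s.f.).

D = C_s − C = 10.1 − 6.16 = 3.94 mg/L.
% saturation = 6.16/10.1 × 100 = 61.0 %.

D ≈ 3.94 mg/L; 61.0 % saturation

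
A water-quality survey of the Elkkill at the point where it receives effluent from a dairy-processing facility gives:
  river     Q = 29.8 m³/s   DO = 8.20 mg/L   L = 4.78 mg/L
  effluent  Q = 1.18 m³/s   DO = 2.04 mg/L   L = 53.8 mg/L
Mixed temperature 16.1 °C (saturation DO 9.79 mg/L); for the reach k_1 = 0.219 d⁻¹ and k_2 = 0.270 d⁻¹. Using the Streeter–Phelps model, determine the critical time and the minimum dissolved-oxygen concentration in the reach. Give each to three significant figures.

t_c ≈ 2.81 d; minimum DO ≈ 6.88 mg/L

Mixed DO = (29.8×8.20 + 1.18×2.04)/(29.8+1.18) = 246.8/30.98 = 7.965 mg/L.
Mixed L₀ = (29.8×4.78 + 1.18×53.8)/(30.98) = 205.9/30.98 = 6.647 mg/L.
Initial deficit D₀ = C_s − DO₀ = 9.79 − 7.965 = 1.825 mg/L.
t_c = (1/0.05100) ln[(0.270/0.219)(1 − 1.825×0.05100/(0.219×6.647))] = 19.61 × ln(1.154) = 2.810 d.
D_c = (0.219/0.270) × 6.647 × e^(−0.219×2.810) = 0.8111 × 6.647 × 0.5405 = 2.914 mg/L.
Minimum DO = 9.79 − 2.914 = 6.876 mg/L.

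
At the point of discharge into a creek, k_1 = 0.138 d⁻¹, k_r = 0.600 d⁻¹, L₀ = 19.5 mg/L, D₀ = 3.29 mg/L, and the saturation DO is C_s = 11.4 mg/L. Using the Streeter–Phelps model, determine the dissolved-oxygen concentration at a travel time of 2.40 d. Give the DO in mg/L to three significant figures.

DO ≈ 7.82 mg/L

k_1 L₀/(k_r−k_1) = 0.138×19.5/(0.600−0.138) = 2.691/0.4620 = 5.825 mg/L.
e^(−k_1 t) = e^(−0.138×2.400) = 0.7181; e^(−k_r t) = e^(−0.600×2.400) = 0.2369.
D = 5.825 × (0.7181 − 0.2369) + 3.29 × 0.2369 = 2.802 + 0.7795 = 3.582 mg/L.
DO = C_s − D = 11.4 − 3.582 = 7.818 mg/L.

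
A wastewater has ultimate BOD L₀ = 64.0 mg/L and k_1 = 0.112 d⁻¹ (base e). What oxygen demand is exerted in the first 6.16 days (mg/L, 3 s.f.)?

y ≈ 31.9 mg/L

y_t = L₀(1 − e^(−k_1 t)) = 64.0 × (1 − e^(−0.112×6.16))
= 64.0 × (1 − 0.5016) = 64.0 × 0.4984 = 31.90 mg/L.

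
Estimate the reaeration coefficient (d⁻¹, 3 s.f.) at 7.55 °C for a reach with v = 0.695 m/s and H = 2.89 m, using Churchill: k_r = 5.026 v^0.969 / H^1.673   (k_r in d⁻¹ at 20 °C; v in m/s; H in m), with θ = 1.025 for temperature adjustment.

k_r ≈ 0.440 d⁻¹

k_r(20) = 5.026 × 0.695^0.969 / 2.89^1.673 = 5.026 × 0.7029 / 5.903 = 0.5984 d⁻¹.
k_r(7.55) = 0.5984 × 1.025^(7.55−20) = 0.5984 × 0.7353 = 0.4401 d⁻¹.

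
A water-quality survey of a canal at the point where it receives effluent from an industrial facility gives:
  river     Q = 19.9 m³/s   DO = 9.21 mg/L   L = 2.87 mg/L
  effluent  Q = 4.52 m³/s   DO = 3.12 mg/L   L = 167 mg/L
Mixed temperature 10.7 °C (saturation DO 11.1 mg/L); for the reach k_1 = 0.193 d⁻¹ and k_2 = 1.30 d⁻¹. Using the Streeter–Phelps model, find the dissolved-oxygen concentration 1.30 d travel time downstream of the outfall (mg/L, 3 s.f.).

DO ≈ 7.10 mg/L

Mixed DO = (19.9×9.21 + 4.52×3.12)/(19.9+4.52) = 197.4/24.42 = 8.083 mg/L.
Mixed L₀ = (19.9×2.87 + 4.52×167)/(24.42) = 812.0/24.42 = 33.25 mg/L.
Initial deficit D₀ = C_s − DO₀ = 11.1 − 8.083 = 3.017 mg/L.
D(1.30) = [0.193×33.25/(1.30−0.193)](e^(−0.193×1.30) − e^(−1.30×1.30)) + 3.017 e^(−1.30×1.30)
= 5.797 × (0.7781 − 0.1845) + 3.017 × 0.1845 = 3.998 mg/L.
DO = 11.1 − 3.998 = 7.102 mg/L.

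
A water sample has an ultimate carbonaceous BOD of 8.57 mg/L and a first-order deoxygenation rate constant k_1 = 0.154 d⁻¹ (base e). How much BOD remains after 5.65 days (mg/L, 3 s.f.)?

L ≈ 3.59 mg/L

L_t = L₀ e^(−k_1 t) = 8.57 × e^(−0.154×5.65) = 8.57 × 0.4189 = 3.590 mg/L.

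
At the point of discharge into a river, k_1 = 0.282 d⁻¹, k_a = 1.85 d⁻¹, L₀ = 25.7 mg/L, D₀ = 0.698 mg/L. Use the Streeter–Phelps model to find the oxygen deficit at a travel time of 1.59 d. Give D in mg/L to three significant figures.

k_1 L₀/(k_a−k_1) = 0.282×25.7/(1.85−0.282) = 7.247/1.568 = 4.622 mg/L.
e^(−k_1 t) = e^(−0.282×1.590) = 0.6387; e^(−k_a t) = e^(−1.85×1.590) = 0.05279.
D = 4.622 × (0.6387 − 0.05279) + 0.698 × 0.05279 = 2.708 + 0.03684 = 2.745 mg/L.

D ≈ 2.74 mg/L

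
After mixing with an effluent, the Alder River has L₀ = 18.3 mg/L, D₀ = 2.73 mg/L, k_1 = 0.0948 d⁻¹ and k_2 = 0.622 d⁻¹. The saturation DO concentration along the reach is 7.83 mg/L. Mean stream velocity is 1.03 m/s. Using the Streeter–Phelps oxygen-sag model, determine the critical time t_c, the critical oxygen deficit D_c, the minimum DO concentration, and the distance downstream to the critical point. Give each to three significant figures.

t_c ≈ 0.211 d; D_c ≈ 2.73 mg/L; min DO ≈ 5.10 mg/L; x_c ≈ 18.8 km

At the critical point dD/dt = 0, so k_1 L₀ e^(−k_1 t) = k_2 D. Substituting D(t) from the Streeter–Phelps equation and solving for t gives
t_c = ln[(k_2/k_1)(1 − D₀(k_2−k_1)/(k_1 L₀))] / (k_2−k_1).
Here k_2−k_1 = 0.5272 d⁻¹ and 1 − D₀(k_2−k_1)/(k_1 L₀) = 1 − 2.73×0.5272/(0.0948×18.3) = 0.1704, so
t_c = ln(6.561 × 0.1704) / 0.5272 = 0.1115 / 0.5272 = 0.2114 d.
L(t_c) = L₀ e^(−k_1 t_c) = 18.3 × 0.9802 = 17.94 mg/L, and at the critical point k_2 D_c = k_1 L, so D_c = (0.0948/0.622) × 17.94 = 2.734 mg/L.
Minimum DO = C_s − D_c = 7.83 − 2.734 = 5.096 mg/L.
x_c = v t_c = 1.03 m/s × 0.2114 d × 86400 s/d = 18810 m ≈ 18.8 km.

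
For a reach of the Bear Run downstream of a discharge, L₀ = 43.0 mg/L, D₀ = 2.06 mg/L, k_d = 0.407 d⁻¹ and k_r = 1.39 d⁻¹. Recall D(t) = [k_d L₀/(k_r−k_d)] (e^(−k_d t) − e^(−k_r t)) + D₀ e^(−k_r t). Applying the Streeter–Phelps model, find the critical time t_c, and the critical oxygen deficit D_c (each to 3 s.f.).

At the critical point dD/dt = 0, so k_d L₀ e^(−k_d t) = k_r D. Substituting D(t) from the Streeter–Phelps equation and solving for t gives
t_c = ln[(k_r/k_d)(1 − D₀(k_r−k_d)/(k_d L₀))] / (k_r−k_d).
Here k_r−k_d = 0.9830 d⁻¹ and 1 − D₀(k_r−k_d)/(k_d L₀) = 1 − 2.06×0.9830/(0.407×43.0) = 0.8843, so
t_c = ln(3.415 × 0.8843) / 0.9830 = 1.105 / 0.9830 = 1.124 d.
D_c = (k_d/k_r) L₀ e^(−k_d t_c) = (0.407/1.39) × 43.0 × e^(−0.407×1.124) = 0.2928 × 43.0 × 0.6328 = 7.967 mg/L.

t_c ≈ 1.12 d; D_c ≈ 7.97 mg/L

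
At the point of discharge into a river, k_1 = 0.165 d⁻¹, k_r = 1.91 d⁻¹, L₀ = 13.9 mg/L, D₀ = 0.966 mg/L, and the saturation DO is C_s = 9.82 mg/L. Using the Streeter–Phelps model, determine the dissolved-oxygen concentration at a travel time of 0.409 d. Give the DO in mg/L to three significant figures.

DO ≈ 8.75 mg/L

k_1 L₀/(k_r−k_1) = 0.165×13.9/(1.91−0.165) = 2.294/1.745 = 1.314 mg/L.
e^(−k_1 t) = e^(−0.165×0.4090) = 0.9347; e^(−k_r t) = e^(−1.91×0.4090) = 0.4579.
D = 1.314 × (0.9347 − 0.4579) + 0.966 × 0.4579 = 0.6268 + 0.4423 = 1.069 mg/L.
DO = C_s − D = 9.82 − 1.069 = 8.751 mg/L.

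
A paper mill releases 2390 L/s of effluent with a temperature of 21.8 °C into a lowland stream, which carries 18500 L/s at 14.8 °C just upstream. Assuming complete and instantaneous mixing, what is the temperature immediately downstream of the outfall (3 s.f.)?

15.6 °C

Flow-weighted mixing: C = (Q_r C_r + Q_w C_w)/(Q_r + Q_w)
= (18500×14.8 + 2390×21.8)/(18500 + 2390) = 325900/20890 = 15.60 °C.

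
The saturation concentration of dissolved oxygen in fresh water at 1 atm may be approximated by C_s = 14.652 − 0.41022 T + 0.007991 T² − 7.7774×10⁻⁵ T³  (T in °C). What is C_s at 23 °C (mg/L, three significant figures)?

C_s ≈ 8.50 mg/L

C_s = 14.652 − 0.41022×23 + 0.007991×23² − 7.7774×10⁻⁵×23³ = 8.498 mg/L.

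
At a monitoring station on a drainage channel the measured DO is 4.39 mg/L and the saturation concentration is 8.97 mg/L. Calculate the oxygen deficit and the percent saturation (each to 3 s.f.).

D = C_s − C = 8.97 − 4.39 = 4.58 mg/L.
% saturation = 4.39/8.97 × 100 = 48.9 %.

D ≈ 4.58 mg/L; 48.9 % saturation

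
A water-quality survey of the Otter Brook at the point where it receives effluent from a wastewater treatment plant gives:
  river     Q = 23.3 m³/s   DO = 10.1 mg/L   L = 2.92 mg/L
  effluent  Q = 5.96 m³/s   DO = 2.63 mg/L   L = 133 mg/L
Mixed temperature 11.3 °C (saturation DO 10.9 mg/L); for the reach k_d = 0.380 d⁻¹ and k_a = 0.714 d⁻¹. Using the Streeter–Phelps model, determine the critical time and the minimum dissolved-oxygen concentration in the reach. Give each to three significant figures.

t_c ≈ 1.67 d; minimum DO ≈ 2.61 mg/L

Mixed DO = (23.3×10.1 + 5.96×2.63)/(23.3+5.96) = 251.0/29.26 = 8.578 mg/L.
Mixed L₀ = (23.3×2.92 + 5.96×133)/(29.26) = 860.7/29.26 = 29.42 mg/L.
Initial deficit D₀ = C_s − DO₀ = 10.9 − 8.578 = 2.322 mg/L.
t_c = (1/0.3340) ln[(0.714/0.380)(1 − 2.322×0.3340/(0.380×29.42))] = 2.994 × ln(1.749) = 1.673 d.
D_c = (0.380/0.714) × 29.42 × e^(−0.380×1.673) = 0.5322 × 29.42 × 0.5295 = 8.290 mg/L.
Minimum DO = 10.9 − 8.290 = 2.610 mg/L.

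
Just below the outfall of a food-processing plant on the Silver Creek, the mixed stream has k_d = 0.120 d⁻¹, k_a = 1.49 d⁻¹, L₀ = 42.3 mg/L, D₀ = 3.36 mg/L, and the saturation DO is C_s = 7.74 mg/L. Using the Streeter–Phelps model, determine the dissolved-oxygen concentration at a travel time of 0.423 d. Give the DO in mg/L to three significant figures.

DO ≈ 4.40 mg/L

k_d L₀/(k_a−k_d) = 0.120×42.3/(1.49−0.120) = 5.076/1.370 = 3.705 mg/L.
e^(−k_d t) = e^(−0.120×0.4230) = 0.9505; e^(−k_a t) = e^(−1.49×0.4230) = 0.5324.
D = 3.705 × (0.9505 − 0.5324) + 3.36 × 0.5324 = 1.549 + 1.789 = 3.338 mg/L.
DO = C_s − D = 7.74 − 3.338 = 4.402 mg/L.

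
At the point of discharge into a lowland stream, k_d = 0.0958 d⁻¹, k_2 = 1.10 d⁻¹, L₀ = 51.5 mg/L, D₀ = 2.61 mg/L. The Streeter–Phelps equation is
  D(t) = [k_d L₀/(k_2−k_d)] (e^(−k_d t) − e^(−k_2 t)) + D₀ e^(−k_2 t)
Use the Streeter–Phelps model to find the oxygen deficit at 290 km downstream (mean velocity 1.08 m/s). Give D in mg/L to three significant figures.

D ≈ 3.57 mg/L

Travel time t = x/v = 290 km / (1.08 m/s) = 290000 m / 1.08 m/s = 268500 s = 3.108 d.
k_d L₀/(k_2−k_d) = 0.0958×51.5/(1.10−0.0958) = 4.934/1.004 = 4.913 mg/L.
e^(−k_d t) = e^(−0.0958×3.108) = 0.7425; e^(−k_2 t) = e^(−1.10×3.108) = 0.03276.
D = 4.913 × (0.7425 − 0.03276) + 2.61 × 0.03276 = 3.487 + 0.08550 = 3.573 mg/L.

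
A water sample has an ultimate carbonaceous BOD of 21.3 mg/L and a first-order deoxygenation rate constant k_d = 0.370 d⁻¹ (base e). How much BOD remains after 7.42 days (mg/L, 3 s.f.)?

L ≈ 1.37 mg/L

L_t = L₀ e^(−k_d t) = 21.3 × e^(−0.370×7.42) = 21.3 × 0.06422 = 1.368 mg/L.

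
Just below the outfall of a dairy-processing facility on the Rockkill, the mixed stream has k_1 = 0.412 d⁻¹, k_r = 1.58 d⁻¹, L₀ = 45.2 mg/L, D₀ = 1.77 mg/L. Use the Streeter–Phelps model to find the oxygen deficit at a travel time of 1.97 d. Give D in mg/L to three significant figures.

D ≈ 6.45 mg/L

k_1 L₀/(k_r−k_1) = 0.412×45.2/(1.58−0.412) = 18.62/1.168 = 15.94 mg/L.
e^(−k_1 t) = e^(−0.412×1.970) = 0.4441; e^(−k_r t) = e^(−1.58×1.970) = 0.04449.
D = 15.94 × (0.4441 − 0.04449) + 1.77 × 0.04449 = 6.372 + 0.07874 = 6.451 mg/L.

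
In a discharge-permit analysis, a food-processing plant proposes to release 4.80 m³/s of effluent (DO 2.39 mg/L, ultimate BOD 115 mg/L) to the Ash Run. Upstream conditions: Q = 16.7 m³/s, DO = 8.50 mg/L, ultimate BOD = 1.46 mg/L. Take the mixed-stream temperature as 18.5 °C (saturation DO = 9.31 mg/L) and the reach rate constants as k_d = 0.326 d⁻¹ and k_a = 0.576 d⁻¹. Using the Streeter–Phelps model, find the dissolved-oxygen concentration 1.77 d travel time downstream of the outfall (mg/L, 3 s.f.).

DO ≈ 1.51 mg/L

Mixed DO = (16.7×8.50 + 4.80×2.39)/(16.7+4.80) = 153.4/21.50 = 7.136 mg/L.
Mixed L₀ = (16.7×1.46 + 4.80×115)/(21.50) = 576.4/21.50 = 26.81 mg/L.
Initial deficit D₀ = C_s − DO₀ = 9.31 − 7.136 = 2.174 mg/L.
D(1.77) = [0.326×26.81/(0.576−0.326)](e^(−0.326×1.77) − e^(−0.576×1.77)) + 2.174 e^(−0.576×1.77)
= 34.96 × (0.5616 − 0.3608) + 2.174 × 0.3608 = 7.804 mg/L.
DO = 9.31 − 7.804 = 1.506 mg/L.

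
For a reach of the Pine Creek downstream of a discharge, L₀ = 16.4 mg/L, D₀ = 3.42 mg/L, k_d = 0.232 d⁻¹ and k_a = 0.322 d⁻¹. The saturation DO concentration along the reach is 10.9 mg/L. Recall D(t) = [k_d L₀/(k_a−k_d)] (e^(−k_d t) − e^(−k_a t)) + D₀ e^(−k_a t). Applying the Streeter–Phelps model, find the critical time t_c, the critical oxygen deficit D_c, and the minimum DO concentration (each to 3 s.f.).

With k_a/k_d = 1.388 and 1 − D₀(k_a−k_d)/(k_d L₀) = 0.9191,
t_c = ln(1.388 × 0.9191) / (0.322 − 0.232) = ln(1.276) / 0.09000 = 0.2435/0.09000 = 2.705 d.
D_c = (k_d/k_a) L₀ e^(−k_d t_c) = (0.232/0.322) × 16.4 × e^(−0.232×2.705) = 0.7205 × 16.4 × 0.5339 = 6.308 mg/L.
Minimum DO = C_s − D_c = 10.9 − 6.308 = 4.592 mg/L.

t_c ≈ 2.71 d; D_c ≈ 6.31 mg/L; min DO ≈ 4.59 mg/L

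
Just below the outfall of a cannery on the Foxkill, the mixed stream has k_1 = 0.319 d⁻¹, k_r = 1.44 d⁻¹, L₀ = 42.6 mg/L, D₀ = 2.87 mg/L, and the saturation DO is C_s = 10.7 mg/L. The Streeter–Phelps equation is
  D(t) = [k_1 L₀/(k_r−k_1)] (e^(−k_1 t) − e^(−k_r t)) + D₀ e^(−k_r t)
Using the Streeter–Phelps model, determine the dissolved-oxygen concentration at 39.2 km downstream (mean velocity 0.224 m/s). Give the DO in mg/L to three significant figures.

DO ≈ 4.85 mg/L

Travel time t = x/v = 39.2 km / (0.224 m/s) = 39200 m / 0.224 m/s = 175000 s = 2.025 d.
k_1 L₀/(k_r−k_1) = 0.319×42.6/(1.44−0.319) = 13.59/1.121 = 12.12 mg/L.
e^(−k_1 t) = e^(−0.319×2.025) = 0.5241; e^(−k_r t) = e^(−1.44×2.025) = 0.05411.
D = 12.12 × (0.5241 − 0.05411) + 2.87 × 0.05411 = 5.697 + 0.1553 = 5.852 mg/L.
DO = C_s − D = 10.7 − 5.852 = 4.848 mg/L.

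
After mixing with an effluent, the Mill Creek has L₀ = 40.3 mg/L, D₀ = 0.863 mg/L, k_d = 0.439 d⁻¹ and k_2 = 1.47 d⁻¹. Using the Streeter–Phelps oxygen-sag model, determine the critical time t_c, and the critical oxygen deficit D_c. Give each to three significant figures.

t_c = [1/(k_2−k_d)] ln[(k_2/k_d)(1 − D₀(k_2−k_d)/(k_d L₀))]
= [1/(1.47−0.439)] ln[(1.47/0.439)(1 − 0.863×1.031/(0.439×40.3))]
= (1/1.031) ln[3.349 × 0.9497] = 0.9699 × ln(3.180) = 0.9699 × 1.157 = 1.122 d.
L(t_c) = L₀ e^(−k_d t_c) = 40.3 × 0.6110 = 24.62 mg/L, and at the critical point k_2 D_c = k_d L, so D_c = (0.439/1.47) × 24.62 = 7.354 mg/L.

t_c ≈ 1.12 d; D_c ≈ 7.35 mg/L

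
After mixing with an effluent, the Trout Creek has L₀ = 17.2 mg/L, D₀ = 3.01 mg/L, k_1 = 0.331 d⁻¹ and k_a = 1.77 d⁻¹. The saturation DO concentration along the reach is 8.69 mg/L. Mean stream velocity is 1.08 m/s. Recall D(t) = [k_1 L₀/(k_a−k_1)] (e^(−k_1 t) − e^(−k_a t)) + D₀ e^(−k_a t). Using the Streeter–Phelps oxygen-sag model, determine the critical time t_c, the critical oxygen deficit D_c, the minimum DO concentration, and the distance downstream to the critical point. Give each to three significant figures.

t_c ≈ 0.171 d; D_c ≈ 3.04 mg/L; min DO ≈ 5.65 mg/L; x_c ≈ 16.0 km

At the critical point dD/dt = 0, so k_1 L₀ e^(−k_1 t) = k_a D. Substituting D(t) from the Streeter–Phelps equation and solving for t gives
t_c = ln[(k_a/k_1)(1 − D₀(k_a−k_1)/(k_1 L₀))] / (k_a−k_1).
Here k_a−k_1 = 1.439 d⁻¹ and 1 − D₀(k_a−k_1)/(k_1 L₀) = 1 − 3.01×1.439/(0.331×17.2) = 0.2392, so
t_c = ln(5.347 × 0.2392) / 1.439 = 0.2462 / 1.439 = 0.1711 d.
D_c = (k_1/k_a) L₀ e^(−k_1 t_c) = (0.331/1.77) × 17.2 × e^(−0.331×0.1711) = 0.1870 × 17.2 × 0.9450 = 3.039 mg/L.
Minimum DO = C_s − D_c = 8.69 − 3.039 = 5.651 mg/L.
x_c = v t_c = 1.08 m/s × 0.1711 d × 86400 s/d = 15960 m ≈ 16.0 km.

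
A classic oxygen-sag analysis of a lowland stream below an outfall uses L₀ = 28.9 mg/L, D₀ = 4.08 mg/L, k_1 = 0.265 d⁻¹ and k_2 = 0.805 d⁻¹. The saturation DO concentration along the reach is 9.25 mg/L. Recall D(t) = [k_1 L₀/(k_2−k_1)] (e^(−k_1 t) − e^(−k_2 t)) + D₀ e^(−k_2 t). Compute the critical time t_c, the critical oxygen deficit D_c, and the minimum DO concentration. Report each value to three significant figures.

t_c ≈ 1.43 d; D_c ≈ 6.51 mg/L; min DO ≈ 2.74 mg/L

With k_2/k_1 = 3.038 and 1 − D₀(k_2−k_1)/(k_1 L₀) = 0.7123,
t_c = ln(3.038 × 0.7123) / (0.805 − 0.265) = ln(2.164) / 0.5400 = 0.7719/0.5400 = 1.429 d.
D_c = (k_1/k_2) L₀ e^(−k_1 t_c) = (0.265/0.805) × 28.9 × e^(−0.265×1.429) = 0.3292 × 28.9 × 0.6847 = 6.514 mg/L.
Minimum DO = C_s − D_c = 9.25 − 6.514 = 2.736 mg/L.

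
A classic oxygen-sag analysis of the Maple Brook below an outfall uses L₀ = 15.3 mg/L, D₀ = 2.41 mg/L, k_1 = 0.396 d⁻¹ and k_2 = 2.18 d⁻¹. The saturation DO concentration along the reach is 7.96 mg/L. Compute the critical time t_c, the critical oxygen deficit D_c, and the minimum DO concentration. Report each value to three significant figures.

t_c = [1/(k_2−k_1)] ln[(k_2/k_1)(1 − D₀(k_2−k_1)/(k_1 L₀))]
= [1/(2.18−0.396)] ln[(2.18/0.396)(1 − 2.41×1.784/(0.396×15.3))]
= (1/1.784) ln[5.505 × 0.2904] = 0.5605 × ln(1.599) = 0.5605 × 0.4691 = 0.2630 d.
D_c = (k_1/k_2) L₀ e^(−k_1 t_c) = (0.396/2.18) × 15.3 × e^(−0.396×0.2630) = 0.1817 × 15.3 × 0.9011 = 2.504 mg/L.
Minimum DO = C_s − D_c = 7.96 − 2.504 = 5.456 mg/L.

t_c ≈ 0.263 d; D_c ≈ 2.50 mg/L; min DO ≈ 5.46 mg/L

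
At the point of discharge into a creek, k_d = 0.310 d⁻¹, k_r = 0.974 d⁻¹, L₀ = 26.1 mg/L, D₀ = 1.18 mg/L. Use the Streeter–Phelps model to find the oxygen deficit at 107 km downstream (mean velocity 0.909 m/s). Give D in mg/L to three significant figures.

D ≈ 5.07 mg/L

Travel time t = x/v = 107 km / (0.909 m/s) = 107000 m / 0.909 m/s = 117700 s = 1.362 d.
k_d L₀/(k_r−k_d) = 0.310×26.1/(0.974−0.310) = 8.091/0.6640 = 12.19 mg/L.
e^(−k_d t) = e^(−0.310×1.362) = 0.6555; e^(−k_r t) = e^(−0.974×1.362) = 0.2653.
D = 12.19 × (0.6555 − 0.2653) + 1.18 × 0.2653 = 4.755 + 0.3130 = 5.068 mg/L.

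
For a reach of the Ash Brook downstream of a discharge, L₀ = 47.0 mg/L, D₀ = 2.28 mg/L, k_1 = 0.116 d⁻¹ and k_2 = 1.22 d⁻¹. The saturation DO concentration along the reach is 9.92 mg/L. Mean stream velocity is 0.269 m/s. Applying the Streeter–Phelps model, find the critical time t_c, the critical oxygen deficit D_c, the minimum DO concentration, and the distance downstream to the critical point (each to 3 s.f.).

t_c = [1/(k_2−k_1)] ln[(k_2/k_1)(1 − D₀(k_2−k_1)/(k_1 L₀))]
= [1/(1.22−0.116)] ln[(1.22/0.116)(1 − 2.28×1.104/(0.116×47.0))]
= (1/1.104) ln[10.52 × 0.5383] = 0.9058 × ln(5.662) = 0.9058 × 1.734 = 1.570 d.
L(t_c) = L₀ e^(−k_1 t_c) = 47.0 × 0.8335 = 39.17 mg/L, and at the critical point k_2 D_c = k_1 L, so D_c = (0.116/1.22) × 39.17 = 3.725 mg/L.
Minimum DO = C_s − D_c = 9.92 − 3.725 = 6.195 mg/L.
x_c = v t_c = 0.269 m/s × 1.570 d × 86400 s/d = 36500 m ≈ 36.5 km.

t_c ≈ 1.57 d; D_c ≈ 3.72 mg/L; min DO ≈ 6.20 mg/L; x_c ≈ 36.5 km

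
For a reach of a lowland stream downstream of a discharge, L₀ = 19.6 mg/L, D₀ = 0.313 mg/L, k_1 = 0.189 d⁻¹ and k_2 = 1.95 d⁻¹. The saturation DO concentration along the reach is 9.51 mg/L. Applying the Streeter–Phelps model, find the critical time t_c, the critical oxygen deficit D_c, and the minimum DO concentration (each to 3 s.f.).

At the critical point dD/dt = 0, so k_1 L₀ e^(−k_1 t) = k_2 D. Substituting D(t) from the Streeter–Phelps equation and solving for t gives
t_c = ln[(k_2/k_1)(1 − D₀(k_2−k_1)/(k_1 L₀))] / (k_2−k_1).
Here k_2−k_1 = 1.761 d⁻¹ and 1 − D₀(k_2−k_1)/(k_1 L₀) = 1 − 0.313×1.761/(0.189×19.6) = 0.8512, so
t_c = ln(10.32 × 0.8512) / 1.761 = 2.173 / 1.761 = 1.234 d.
L(t_c) = L₀ e^(−k_1 t_c) = 19.6 × 0.7920 = 15.52 mg/L, and at the critical point k_2 D_c = k_1 L, so D_c = (0.189/1.95) × 15.52 = 1.505 mg/L.
Minimum DO = C_s − D_c = 9.51 − 1.505 = 8.005 mg/L.

t_c ≈ 1.23 d; D_c ≈ 1.50 mg/L; min DO ≈ 8.01 mg/L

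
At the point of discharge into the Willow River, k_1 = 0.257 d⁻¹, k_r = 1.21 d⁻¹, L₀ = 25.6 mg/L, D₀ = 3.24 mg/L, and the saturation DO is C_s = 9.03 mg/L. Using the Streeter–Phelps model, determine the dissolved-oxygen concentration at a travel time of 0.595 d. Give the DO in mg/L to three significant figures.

k_1 L₀/(k_r−k_1) = 0.257×25.6/(1.21−0.257) = 6.579/0.9530 = 6.904 mg/L.
e^(−k_1 t) = e^(−0.257×0.5950) = 0.8582; e^(−k_r t) = e^(−1.21×0.5950) = 0.4868.
D = 6.904 × (0.8582 − 0.4868) + 3.24 × 0.4868 = 2.564 + 1.577 = 4.141 mg/L.
DO = C_s − D = 9.03 − 4.141 = 4.889 mg/L.

DO ≈ 4.89 mg/L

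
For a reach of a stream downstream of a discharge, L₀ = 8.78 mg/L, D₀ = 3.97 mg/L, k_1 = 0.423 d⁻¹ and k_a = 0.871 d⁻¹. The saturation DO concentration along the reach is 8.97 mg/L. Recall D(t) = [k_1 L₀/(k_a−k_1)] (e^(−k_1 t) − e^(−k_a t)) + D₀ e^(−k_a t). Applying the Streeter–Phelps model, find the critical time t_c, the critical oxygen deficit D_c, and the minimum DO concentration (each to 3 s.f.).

t_c ≈ 0.157 d; D_c ≈ 3.99 mg/L; min DO ≈ 4.98 mg/L

At the critical point dD/dt = 0, so k_1 L₀ e^(−k_1 t) = k_a D. Substituting D(t) from the Streeter–Phelps equation and solving for t gives
t_c = ln[(k_a/k_1)(1 − D₀(k_a−k_1)/(k_1 L₀))] / (k_a−k_1).
Here k_a−k_1 = 0.4480 d⁻¹ and 1 − D₀(k_a−k_1)/(k_1 L₀) = 1 − 3.97×0.4480/(0.423×8.78) = 0.5211, so
t_c = ln(2.059 × 0.5211) / 0.4480 = 0.07048 / 0.4480 = 0.1573 d.
D_c = (k_1/k_a) L₀ e^(−k_1 t_c) = (0.423/0.871) × 8.78 × e^(−0.423×0.1573) = 0.4856 × 8.78 × 0.9356 = 3.989 mg/L.
Minimum DO = C_s − D_c = 8.97 − 3.989 = 4.981 mg/L.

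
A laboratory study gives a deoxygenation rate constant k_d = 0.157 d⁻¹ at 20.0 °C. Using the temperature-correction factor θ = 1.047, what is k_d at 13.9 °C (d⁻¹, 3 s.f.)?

k_d ≈ 0.119 d⁻¹

k_d(T₂) = k_d(T₁) · θ^(T₂−T₁) = 0.157 × 1.047^(13.9−20.0)
= 0.157 × 1.047^-6.10 = 0.157 × 0.7557 = 0.1186 d⁻¹.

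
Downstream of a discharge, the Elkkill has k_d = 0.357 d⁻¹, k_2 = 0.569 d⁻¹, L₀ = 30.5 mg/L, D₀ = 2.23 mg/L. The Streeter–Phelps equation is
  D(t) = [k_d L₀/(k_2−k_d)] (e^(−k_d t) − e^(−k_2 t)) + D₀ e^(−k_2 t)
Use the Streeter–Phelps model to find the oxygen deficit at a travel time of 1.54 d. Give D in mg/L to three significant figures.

D ≈ 9.18 mg/L

k_d L₀/(k_2−k_d) = 0.357×30.5/(0.569−0.357) = 10.89/0.2120 = 51.36 mg/L.
e^(−k_d t) = e^(−0.357×1.540) = 0.5771; e^(−k_2 t) = e^(−0.569×1.540) = 0.4163.
D = 51.36 × (0.5771 − 0.4163) + 2.23 × 0.4163 = 8.256 + 0.9284 = 9.184 mg/L.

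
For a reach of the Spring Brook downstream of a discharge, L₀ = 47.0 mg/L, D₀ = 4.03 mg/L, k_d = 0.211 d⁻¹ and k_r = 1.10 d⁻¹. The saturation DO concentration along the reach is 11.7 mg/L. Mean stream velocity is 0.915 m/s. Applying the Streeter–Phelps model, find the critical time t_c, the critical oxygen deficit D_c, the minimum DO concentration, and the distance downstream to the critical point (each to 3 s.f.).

t_c ≈ 1.35 d; D_c ≈ 6.78 mg/L; min DO ≈ 4.92 mg/L; x_c ≈ 107 km

At the critical point dD/dt = 0, so k_d L₀ e^(−k_d t) = k_r D. Substituting D(t) from the Streeter–Phelps equation and solving for t gives
t_c = ln[(k_r/k_d)(1 − D₀(k_r−k_d)/(k_d L₀))] / (k_r−k_d).
Here k_r−k_d = 0.8890 d⁻¹ and 1 − D₀(k_r−k_d)/(k_d L₀) = 1 − 4.03×0.8890/(0.211×47.0) = 0.6387, so
t_c = ln(5.213 × 0.6387) / 0.8890 = 1.203 / 0.8890 = 1.353 d.
L(t_c) = L₀ e^(−k_d t_c) = 47.0 × 0.7516 = 35.33 mg/L, and at the critical point k_r D_c = k_d L, so D_c = (0.211/1.10) × 35.33 = 6.776 mg/L.
Minimum DO = C_s − D_c = 11.7 − 6.776 = 4.924 mg/L.
x_c = v t_c = 0.915 m/s × 1.353 d × 86400 s/d = 107000 m ≈ 107 km.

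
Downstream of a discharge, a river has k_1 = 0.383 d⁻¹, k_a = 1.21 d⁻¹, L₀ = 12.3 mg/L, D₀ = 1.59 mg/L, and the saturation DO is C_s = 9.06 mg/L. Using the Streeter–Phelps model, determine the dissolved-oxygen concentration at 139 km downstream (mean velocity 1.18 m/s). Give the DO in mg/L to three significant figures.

DO ≈ 6.47 mg/L

Travel time t = x/v = 139 km / (1.18 m/s) = 139000 m / 1.18 m/s = 117800 s = 1.363 d.
k_1 L₀/(k_a−k_1) = 0.383×12.3/(1.21−0.383) = 4.711/0.8270 = 5.696 mg/L.
e^(−k_1 t) = e^(−0.383×1.363) = 0.5932; e^(−k_a t) = e^(−1.21×1.363) = 0.1921.
D = 5.696 × (0.5932 − 0.1921) + 1.59 × 0.1921 = 2.285 + 0.3055 = 2.590 mg/L.
DO = C_s − D = 9.06 − 2.590 = 6.470 mg/L.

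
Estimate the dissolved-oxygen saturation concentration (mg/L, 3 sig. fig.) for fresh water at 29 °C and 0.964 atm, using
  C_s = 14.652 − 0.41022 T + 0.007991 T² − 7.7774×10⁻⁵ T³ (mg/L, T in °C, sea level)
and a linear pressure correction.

C_s ≈ 7.31 mg/L

At sea level: C_s = 14.652 − 0.41022×29 + 0.007991×29² − 7.7774×10⁻⁵×29³ = 7.579 mg/L.
Pressure correction: C_s' = 7.579 × 0.964 = 7.306 mg/L.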